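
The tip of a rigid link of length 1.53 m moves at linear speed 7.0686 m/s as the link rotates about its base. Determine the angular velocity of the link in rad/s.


omega = v / L = 7.0686 / 1.53 = 4.6200

4.6200 rad/s


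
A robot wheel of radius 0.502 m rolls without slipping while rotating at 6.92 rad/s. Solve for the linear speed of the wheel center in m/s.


v = omega * r = 6.92 * 0.502 = 3.4738

3.4738 m/s


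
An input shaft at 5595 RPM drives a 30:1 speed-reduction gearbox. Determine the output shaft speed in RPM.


omega_out = omega_in / N = 5595 / 30 = 186.5000

186.5000 RPM


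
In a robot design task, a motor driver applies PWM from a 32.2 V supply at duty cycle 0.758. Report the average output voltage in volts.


V_avg = V_supply * D = 32.2*0.758 = 24.4076

24.4076 V


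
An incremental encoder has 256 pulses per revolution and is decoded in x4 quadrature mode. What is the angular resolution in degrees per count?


resolution = 360 / (PPR * 4) = 360 / 1024 = 0.3516

0.3516 degrees


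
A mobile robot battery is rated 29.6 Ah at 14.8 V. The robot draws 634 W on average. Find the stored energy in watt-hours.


E = capacity * V = 29.6*14.8 = 438.0800

438.0800 Wh


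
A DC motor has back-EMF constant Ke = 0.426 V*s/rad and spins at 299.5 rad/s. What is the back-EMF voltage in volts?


V_emf = Ke * omega = 0.426*299.5 = 127.5870

127.5870 V


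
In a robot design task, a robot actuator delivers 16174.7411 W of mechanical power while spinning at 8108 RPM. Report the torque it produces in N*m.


omega = 8108 * 2*pi/60 = 849.067775 rad/s
tau = P / omega = 16174.7411 / 849.067775 = 19.0500

19.0500 N*m


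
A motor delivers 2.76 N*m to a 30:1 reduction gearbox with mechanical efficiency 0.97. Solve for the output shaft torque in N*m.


tau_out = tau_in * N * eta = 2.76 * 30 * 0.97 = 80.3160

80.3160 N*m


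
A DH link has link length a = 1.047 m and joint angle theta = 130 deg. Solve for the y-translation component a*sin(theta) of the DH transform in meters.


a*sin(theta) = 1.047*sin(130 deg) = 0.8020

0.8020 m


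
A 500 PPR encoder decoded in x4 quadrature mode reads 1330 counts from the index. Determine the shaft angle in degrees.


angle = counts * 360 / (PPR*4) = 1330 * 360 / 2000 = 239.4000

239.4000 degrees


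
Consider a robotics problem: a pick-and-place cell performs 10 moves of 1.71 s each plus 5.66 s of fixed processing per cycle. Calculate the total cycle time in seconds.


T = 10*1.71 + 5.66 = 22.7600

22.7600 s


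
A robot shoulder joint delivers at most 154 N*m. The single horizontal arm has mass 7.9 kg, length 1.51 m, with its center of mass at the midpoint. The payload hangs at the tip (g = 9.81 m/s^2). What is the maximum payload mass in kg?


tau_arm = m_arm*g*(L/2) = 7.9*9.81*1.51/2 = 58.5117 N*m
tau_payload = tau_max - tau_arm = 154 - 58.5117 = 95.4883
m_payload = tau_payload / (g*L) = 95.4883 / (9.81*1.51) = 6.4462

6.4462 kg


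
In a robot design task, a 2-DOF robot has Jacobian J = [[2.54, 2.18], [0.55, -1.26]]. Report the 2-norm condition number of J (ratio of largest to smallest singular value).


JJ^T eigenvalues: trace(JJ^T) = 13.0941, det(JJ^T) = det(J)^2 = 19.35472036
s_max^2 = (13.0941 + sqrt(94.03657337))/2 = 11.39567283
s_min^2 = (13.0941 - sqrt(94.03657337))/2 = 1.69842717
kappa = s_max/s_min = sqrt(11.39567283/1.69842717) = 2.5903

2.5903


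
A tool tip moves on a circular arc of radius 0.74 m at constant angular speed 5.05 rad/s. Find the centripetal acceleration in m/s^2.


a_c = omega^2 * r = 5.05^2 * 0.74 = 18.8718

18.8718 m/s^2


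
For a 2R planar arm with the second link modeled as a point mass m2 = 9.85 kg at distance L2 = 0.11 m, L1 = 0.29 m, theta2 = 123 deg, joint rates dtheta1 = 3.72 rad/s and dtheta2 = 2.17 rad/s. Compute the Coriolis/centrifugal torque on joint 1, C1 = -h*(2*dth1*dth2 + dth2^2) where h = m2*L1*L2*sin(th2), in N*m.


h = m2*L1*L2*sin(th2) = 9.85*0.29*0.11*sin(123 deg) = 0.263523
C1 = -h*(2*3.72*2.17 + 2.17^2) = -0.263523*20.8537 = -5.4954

-5.4954 N*m


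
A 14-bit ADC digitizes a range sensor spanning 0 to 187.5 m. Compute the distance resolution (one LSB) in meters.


res = range / 2^n = 187.5/2^14 = 187.5/16384 = 0.0114

0.0114 m


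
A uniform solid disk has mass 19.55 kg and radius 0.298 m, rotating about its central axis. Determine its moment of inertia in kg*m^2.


I = (1/2)*m*R^2 = 0.5*19.55*0.298^2 = 0.8681

0.8681 kg*m^2


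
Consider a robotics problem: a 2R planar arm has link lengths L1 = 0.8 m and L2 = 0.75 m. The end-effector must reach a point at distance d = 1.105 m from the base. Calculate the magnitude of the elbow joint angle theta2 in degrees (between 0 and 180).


cos(th2) = (d^2 - L1^2 - L2^2)/(2*L1*L2) = (1.105^2 - 0.8^2 - 0.75^2)/(2*0.8*0.75) = 0.01543750
th2 = acos(0.01543750) = 89.1155 deg

89.1155 degrees


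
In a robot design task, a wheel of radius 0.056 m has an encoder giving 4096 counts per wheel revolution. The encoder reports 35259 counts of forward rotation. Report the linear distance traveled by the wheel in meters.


revs = 35259/4096 = 8.608154
d = revs * 2*pi*r = 8.608154 * 2*pi*0.056 = 3.0289

3.0289 m


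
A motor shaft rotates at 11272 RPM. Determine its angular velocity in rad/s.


omega = 11272 * 2*pi/60 = 1180.4011

1180.4011 rad/s


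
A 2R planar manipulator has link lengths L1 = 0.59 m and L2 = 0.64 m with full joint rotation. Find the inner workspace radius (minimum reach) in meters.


r_min = |L1 - L2| = |0.59 - 0.64| = 0.0500

0.0500 m


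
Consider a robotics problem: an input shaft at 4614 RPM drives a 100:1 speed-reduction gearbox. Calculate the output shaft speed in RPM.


omega_out = omega_in / N = 4614 / 100 = 46.1400

46.1400 RPM


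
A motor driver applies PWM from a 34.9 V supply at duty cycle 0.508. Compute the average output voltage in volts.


V_avg = V_supply * D = 34.9*0.508 = 17.7292

17.7292 V


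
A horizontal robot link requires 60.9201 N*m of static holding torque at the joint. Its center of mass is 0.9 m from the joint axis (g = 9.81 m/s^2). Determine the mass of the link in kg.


m = tau / (g*L) = 60.9201 / (9.81 * 0.9) = 6.9000

6.9000 kg


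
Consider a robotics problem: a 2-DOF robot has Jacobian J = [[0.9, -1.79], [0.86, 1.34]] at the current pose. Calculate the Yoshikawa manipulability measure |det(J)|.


det(J) = 0.9*1.34 - (-1.79)*(0.86) = 2.7454
|det(J)| = 2.7454

2.7454


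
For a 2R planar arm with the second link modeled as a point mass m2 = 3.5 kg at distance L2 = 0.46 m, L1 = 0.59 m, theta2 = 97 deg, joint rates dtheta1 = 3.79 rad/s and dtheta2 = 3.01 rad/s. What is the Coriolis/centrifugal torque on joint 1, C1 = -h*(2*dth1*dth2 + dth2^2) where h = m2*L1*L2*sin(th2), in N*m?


h = m2*L1*L2*sin(th2) = 3.5*0.59*0.46*sin(97 deg) = 0.942820
C1 = -h*(2*3.79*3.01 + 3.01^2) = -0.942820*31.8759 = -30.0532

-30.0532 N*m


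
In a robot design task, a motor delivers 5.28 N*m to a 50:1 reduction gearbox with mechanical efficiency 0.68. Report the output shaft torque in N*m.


tau_out = tau_in * N * eta = 5.28 * 50 * 0.68 = 179.5200

179.5200 N*m


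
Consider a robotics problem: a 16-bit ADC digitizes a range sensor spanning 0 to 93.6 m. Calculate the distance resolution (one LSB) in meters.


res = range / 2^n = 93.6/2^16 = 93.6/65536 = 0.0014

0.0014 m


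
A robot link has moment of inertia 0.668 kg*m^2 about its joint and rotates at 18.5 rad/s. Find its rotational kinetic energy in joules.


KE = (1/2)*I*omega^2 = 0.5*0.668*18.5^2 = 114.3115

114.3115 J


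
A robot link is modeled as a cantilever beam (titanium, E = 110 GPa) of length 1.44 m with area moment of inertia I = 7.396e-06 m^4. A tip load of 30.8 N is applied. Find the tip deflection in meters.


delta = F*L^3/(3*E*I) = 30.8*1.44^3/(3*1.100e+11*7.396e-06)
      = 91.9683072/2440680 = 3.7681e-05

3.7681e-05 m


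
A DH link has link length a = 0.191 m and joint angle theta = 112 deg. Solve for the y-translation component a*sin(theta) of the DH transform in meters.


a*sin(theta) = 0.191*sin(112 deg) = 0.1771

0.1771 m


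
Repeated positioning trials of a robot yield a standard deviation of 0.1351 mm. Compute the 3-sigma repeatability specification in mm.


repeatability = 3*sigma = 3*0.1351 = 0.4053

0.4053 mm


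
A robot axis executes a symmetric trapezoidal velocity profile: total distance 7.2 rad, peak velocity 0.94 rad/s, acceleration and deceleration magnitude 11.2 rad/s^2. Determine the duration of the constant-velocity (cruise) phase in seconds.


t_acc = v/a = 0.083929 s, d_acc = v^2/(2a) = 0.039446 rad each
d_cruise = 7.2 - 2*0.039446 = 7.121108 rad
t_cruise = d_cruise/v = 7.121108/0.94 = 7.5756

7.5756 s


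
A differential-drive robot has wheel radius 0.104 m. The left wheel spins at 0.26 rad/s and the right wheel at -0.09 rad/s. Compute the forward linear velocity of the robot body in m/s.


v = r*(wR + wL)/2 = 0.104*(-0.09 + 0.26)/2 = 0.0088

0.0088 m/s


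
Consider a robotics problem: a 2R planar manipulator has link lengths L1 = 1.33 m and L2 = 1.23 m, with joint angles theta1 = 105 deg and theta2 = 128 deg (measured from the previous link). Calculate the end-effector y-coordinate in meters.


y = L1*sin(th1) + L2*sin(th1+th2) = 1.33*sin(105 deg) + 1.23*sin(233 deg) = 0.3024

0.3024 m


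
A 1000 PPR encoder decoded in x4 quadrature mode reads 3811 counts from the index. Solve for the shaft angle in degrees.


angle = counts * 360 / (PPR*4) = 3811 * 360 / 4000 = 342.9900

342.9900 degrees


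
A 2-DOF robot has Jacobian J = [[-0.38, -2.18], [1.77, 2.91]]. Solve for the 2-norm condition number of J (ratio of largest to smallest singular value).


JJ^T eigenvalues: trace(JJ^T) = 16.4978, det(JJ^T) = det(J)^2 = 7.57790784
s_max^2 = (16.4978 + sqrt(241.86577348))/2 = 16.02491719
s_min^2 = (16.4978 - sqrt(241.86577348))/2 = 0.47288281
kappa = s_max/s_min = sqrt(16.02491719/0.47288281) = 5.8213

5.8213


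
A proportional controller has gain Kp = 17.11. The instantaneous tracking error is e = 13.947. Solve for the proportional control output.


u_P = Kp * e = 17.11 * 13.947 = 238.6332

238.6332


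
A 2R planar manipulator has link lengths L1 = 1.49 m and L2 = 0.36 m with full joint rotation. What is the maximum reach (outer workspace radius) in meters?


r_max = L1 + L2 = 1.49 + 0.36 = 1.8500

1.8500 m


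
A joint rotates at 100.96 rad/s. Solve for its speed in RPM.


RPM = 100.96 * 60/(2*pi) = 964.0970

964.0970 RPM


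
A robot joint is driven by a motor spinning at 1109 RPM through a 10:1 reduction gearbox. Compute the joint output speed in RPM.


omega_joint = omega_motor / N = 1109 / 10 = 110.9000

110.9000 RPM


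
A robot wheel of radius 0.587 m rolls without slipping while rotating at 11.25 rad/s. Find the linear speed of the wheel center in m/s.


v = omega * r = 11.25 * 0.587 = 6.6037

6.6037 m/s


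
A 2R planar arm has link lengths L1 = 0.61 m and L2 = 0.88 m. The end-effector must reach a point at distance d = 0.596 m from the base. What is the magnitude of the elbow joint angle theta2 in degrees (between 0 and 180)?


cos(th2) = (d^2 - L1^2 - L2^2)/(2*L1*L2) = (0.596^2 - 0.61^2 - 0.88^2)/(2*0.61*0.88) = -0.73703800
th2 = acos(-0.73703800) = 137.4797 deg

137.4797 degrees


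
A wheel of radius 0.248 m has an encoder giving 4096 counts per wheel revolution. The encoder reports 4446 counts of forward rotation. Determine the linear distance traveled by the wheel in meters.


revs = 4446/4096 = 1.085449
d = revs * 2*pi*r = 1.085449 * 2*pi*0.248 = 1.6914

1.6914 m


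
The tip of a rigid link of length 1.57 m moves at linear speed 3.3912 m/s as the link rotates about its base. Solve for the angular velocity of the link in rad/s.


omega = v / L = 3.3912 / 1.57 = 2.1600

2.1600 rad/s


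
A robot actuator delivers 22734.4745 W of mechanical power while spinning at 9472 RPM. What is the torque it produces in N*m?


omega = 9472 * 2*pi/60 = 991.905520 rad/s
tau = P / omega = 22734.4745 / 991.905520 = 22.9200

22.9200 N*m


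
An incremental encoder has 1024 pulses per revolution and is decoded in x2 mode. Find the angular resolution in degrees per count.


resolution = 360 / (PPR * 2) = 360 / 2048 = 0.1758

0.1758 degrees


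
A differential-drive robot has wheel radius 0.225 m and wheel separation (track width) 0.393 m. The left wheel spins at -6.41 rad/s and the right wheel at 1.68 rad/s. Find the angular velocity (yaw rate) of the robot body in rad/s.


omega = r*(wR - wL)/L = 0.225*(1.68 - (-6.41))/0.393 = 4.6317

4.6317 rad/s


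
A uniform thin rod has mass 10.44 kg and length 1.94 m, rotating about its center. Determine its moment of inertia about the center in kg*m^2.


I = (1/12)*m*L^2 = (1/12)*10.44*1.94^2 = 3.2743

3.2743 kg*m^2


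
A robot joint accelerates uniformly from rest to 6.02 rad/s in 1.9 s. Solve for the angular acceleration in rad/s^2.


alpha = delta_omega / t = 6.02 / 1.9 = 3.1684

3.1684 rad/s^2


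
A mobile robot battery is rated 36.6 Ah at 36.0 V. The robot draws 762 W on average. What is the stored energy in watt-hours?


E = capacity * V = 36.6*36.0 = 1317.6000

1317.6000 Wh


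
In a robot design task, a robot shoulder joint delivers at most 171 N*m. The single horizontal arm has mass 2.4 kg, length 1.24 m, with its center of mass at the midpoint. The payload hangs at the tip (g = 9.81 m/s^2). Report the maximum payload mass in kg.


tau_arm = m_arm*g*(L/2) = 2.4*9.81*1.24/2 = 14.5973 N*m
tau_payload = tau_max - tau_arm = 171 - 14.5973 = 156.4027
m_payload = tau_payload / (g*L) = 156.4027 / (9.81*1.24) = 12.8574

12.8574 kg


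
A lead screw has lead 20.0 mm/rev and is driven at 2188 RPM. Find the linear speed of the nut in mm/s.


v = lead * (RPM/60) = 20.0*2188/60 = 729.3333

729.3333 mm/s


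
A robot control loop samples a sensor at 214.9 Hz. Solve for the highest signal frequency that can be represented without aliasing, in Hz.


f_max = f_s/2 = 214.9/2 = 107.4500

107.4500 Hz


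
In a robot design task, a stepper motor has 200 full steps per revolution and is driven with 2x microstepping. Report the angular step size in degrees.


step = 360/(200*2) = 360/400 = 0.9000

0.9000 degrees


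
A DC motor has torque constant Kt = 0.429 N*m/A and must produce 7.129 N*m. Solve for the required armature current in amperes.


I = tau / Kt = 7.129/0.429 = 16.6177

16.6177 A


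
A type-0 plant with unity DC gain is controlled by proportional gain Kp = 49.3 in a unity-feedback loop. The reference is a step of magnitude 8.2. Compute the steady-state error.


e_ss = R/(1 + Kp) = 8.2/(1 + 49.3) = 8.2/50.3000 = 0.1630

0.1630


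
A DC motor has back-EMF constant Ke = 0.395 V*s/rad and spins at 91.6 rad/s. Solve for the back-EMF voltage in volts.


V_emf = Ke * omega = 0.395*91.6 = 36.1820

36.1820 V


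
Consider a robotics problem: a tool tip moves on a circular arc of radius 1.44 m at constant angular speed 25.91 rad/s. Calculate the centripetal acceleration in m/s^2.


a_c = omega^2 * r = 25.91^2 * 1.44 = 966.7125

966.7125 m/s^2


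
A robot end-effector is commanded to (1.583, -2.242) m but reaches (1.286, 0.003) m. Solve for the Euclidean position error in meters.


dx = 1.286 - (1.583) = -0.2970, dy = 0.003 - (-2.242) = 2.2450
err = sqrt(0.088209 + 5.040025) = 2.2646

2.2646 m


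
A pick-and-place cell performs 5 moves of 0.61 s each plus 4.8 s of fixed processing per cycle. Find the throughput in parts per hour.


T_cycle = 5*0.61 + 4.8 = 7.8500 s
rate = 3600/T = 458.5987

458.5987 parts/hour


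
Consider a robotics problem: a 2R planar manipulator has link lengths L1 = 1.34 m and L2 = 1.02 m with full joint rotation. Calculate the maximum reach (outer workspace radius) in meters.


r_max = L1 + L2 = 1.34 + 1.02 = 2.3600

2.3600 m


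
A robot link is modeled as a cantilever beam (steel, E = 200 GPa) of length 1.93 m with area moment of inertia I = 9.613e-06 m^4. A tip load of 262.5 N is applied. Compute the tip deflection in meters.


delta = F*L^3/(3*E*I) = 262.5*1.93^3/(3*2.000e+11*9.613e-06)
      = 1887.1274625/5767800 = 3.2718e-04

3.2718e-04 m


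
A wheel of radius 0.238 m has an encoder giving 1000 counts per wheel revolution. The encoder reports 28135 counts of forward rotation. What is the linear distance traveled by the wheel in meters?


revs = 28135/1000 = 28.135000
d = revs * 2*pi*r = 28.135000 * 2*pi*0.238 = 42.0730

42.0730 m


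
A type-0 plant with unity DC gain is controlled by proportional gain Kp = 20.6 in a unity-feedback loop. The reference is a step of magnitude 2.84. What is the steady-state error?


e_ss = R/(1 + Kp) = 2.84/(1 + 20.6) = 2.84/21.6000 = 0.1315

0.1315


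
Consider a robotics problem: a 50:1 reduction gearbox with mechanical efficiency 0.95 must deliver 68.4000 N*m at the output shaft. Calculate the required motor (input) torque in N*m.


tau_in = tau_out / (N * eta) = 68.4000 / (50 * 0.95) = 1.4400

1.4400 N*m


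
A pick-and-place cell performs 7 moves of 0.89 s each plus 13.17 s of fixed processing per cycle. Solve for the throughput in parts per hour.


T_cycle = 7*0.89 + 13.17 = 19.4000 s
rate = 3600/T = 185.5670

185.5670 parts/hour


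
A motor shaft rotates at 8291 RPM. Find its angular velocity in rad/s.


omega = 8291 * 2*pi/60 = 868.2315

868.2315 rad/s


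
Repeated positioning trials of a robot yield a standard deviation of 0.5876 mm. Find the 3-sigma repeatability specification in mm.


repeatability = 3*sigma = 3*0.5876 = 1.7628

1.7628 mm


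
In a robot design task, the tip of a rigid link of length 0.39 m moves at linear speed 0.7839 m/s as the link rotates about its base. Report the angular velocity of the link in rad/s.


omega = v / L = 0.7839 / 0.39 = 2.0100

2.0100 rad/s


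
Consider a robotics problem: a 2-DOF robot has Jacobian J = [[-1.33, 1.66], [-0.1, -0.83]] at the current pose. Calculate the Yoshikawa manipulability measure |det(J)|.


det(J) = -1.33*-0.83 - (1.66)*(-0.1) = 1.2699
|det(J)| = 1.2699

1.2699


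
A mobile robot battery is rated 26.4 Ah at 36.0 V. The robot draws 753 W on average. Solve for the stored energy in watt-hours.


E = capacity * V = 26.4*36.0 = 950.4000

950.4000 Wh


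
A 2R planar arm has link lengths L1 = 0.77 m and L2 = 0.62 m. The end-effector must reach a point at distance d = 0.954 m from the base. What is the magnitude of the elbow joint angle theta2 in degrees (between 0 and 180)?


cos(th2) = (d^2 - L1^2 - L2^2)/(2*L1*L2) = (0.954^2 - 0.77^2 - 0.62^2)/(2*0.77*0.62) = -0.07036447
th2 = acos(-0.07036447) = 94.0349 deg

94.0349 degrees


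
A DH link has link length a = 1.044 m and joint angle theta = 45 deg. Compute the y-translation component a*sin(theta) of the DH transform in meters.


a*sin(theta) = 1.044*sin(45 deg) = 0.7382

0.7382 m


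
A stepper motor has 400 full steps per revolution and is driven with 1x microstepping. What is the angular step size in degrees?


step = 360/(400*1) = 360/400 = 0.9000

0.9000 degrees


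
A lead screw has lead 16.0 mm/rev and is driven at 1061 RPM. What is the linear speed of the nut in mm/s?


v = lead * (RPM/60) = 16.0*1061/60 = 282.9333

282.9333 mm/s


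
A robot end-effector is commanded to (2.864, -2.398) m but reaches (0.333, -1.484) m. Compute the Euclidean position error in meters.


dx = 0.333 - (2.864) = -2.5310, dy = -1.484 - (-2.398) = 0.9140
err = sqrt(6.405961 + 0.835396) = 2.6910

2.6910 m


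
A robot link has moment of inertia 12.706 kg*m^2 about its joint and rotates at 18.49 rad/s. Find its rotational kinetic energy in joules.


KE = (1/2)*I*omega^2 = 0.5*12.706*18.49^2 = 2171.9643

2171.9643 J


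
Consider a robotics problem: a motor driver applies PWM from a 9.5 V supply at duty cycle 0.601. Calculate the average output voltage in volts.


V_avg = V_supply * D = 9.5*0.601 = 5.7095

5.7095 V


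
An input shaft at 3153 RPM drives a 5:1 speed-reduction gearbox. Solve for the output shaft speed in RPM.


omega_out = omega_in / N = 3153 / 5 = 630.6000

630.6000 RPM


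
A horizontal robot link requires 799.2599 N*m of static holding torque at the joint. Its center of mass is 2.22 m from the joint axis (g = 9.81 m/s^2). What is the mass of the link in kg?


m = tau / (g*L) = 799.2599 / (9.81 * 2.22) = 36.7000

36.7000 kg


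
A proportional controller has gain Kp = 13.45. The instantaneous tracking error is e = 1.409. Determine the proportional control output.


u_P = Kp * e = 13.45 * 1.409 = 18.9510

18.9510


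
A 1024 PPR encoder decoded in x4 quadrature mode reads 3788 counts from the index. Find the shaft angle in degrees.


angle = counts * 360 / (PPR*4) = 3788 * 360 / 4096 = 332.9297

332.9297 degrees


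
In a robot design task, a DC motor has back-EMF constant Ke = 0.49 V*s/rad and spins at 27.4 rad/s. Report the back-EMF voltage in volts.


V_emf = Ke * omega = 0.49*27.4 = 13.4260

13.4260 V


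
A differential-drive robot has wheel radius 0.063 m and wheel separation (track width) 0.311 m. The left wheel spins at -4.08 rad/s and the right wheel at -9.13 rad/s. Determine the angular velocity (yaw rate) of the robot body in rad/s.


omega = r*(wR - wL)/L = 0.063*(-9.13 - (-4.08))/0.311 = -1.0230

-1.0230 rad/s


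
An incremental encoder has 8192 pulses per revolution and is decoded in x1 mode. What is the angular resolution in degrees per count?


resolution = 360 / (PPR * 1) = 360 / 8192 = 0.0439

0.0439 degrees


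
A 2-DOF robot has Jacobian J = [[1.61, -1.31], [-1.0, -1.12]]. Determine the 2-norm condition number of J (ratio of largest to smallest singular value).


JJ^T eigenvalues: trace(JJ^T) = 6.5626, det(JJ^T) = det(J)^2 = 9.69201424
s_max^2 = (6.5626 + sqrt(4.29966180))/2 = 4.31808129
s_min^2 = (6.5626 - sqrt(4.29966180))/2 = 2.24451871
kappa = s_max/s_min = sqrt(4.31808129/2.24451871) = 1.3870

1.3870


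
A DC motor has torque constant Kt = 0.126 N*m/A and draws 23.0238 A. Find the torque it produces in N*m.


tau = Kt * I = 0.126*23.0238 = 2.9010

2.9010 N*m


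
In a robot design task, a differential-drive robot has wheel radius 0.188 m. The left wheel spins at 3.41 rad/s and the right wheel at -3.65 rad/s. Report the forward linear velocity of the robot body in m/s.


v = r*(wR + wL)/2 = 0.188*(-3.65 + 3.41)/2 = -0.0226

-0.0226 m/s


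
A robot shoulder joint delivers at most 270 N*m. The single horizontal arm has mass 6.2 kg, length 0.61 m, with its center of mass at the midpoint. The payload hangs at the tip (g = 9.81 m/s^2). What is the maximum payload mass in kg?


tau_arm = m_arm*g*(L/2) = 6.2*9.81*0.61/2 = 18.5507 N*m
tau_payload = tau_max - tau_arm = 270 - 18.5507 = 251.4493
m_payload = tau_payload / (g*L) = 251.4493 / (9.81*0.61) = 42.0196

42.0196 kg


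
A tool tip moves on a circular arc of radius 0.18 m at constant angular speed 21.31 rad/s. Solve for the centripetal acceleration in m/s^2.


a_c = omega^2 * r = 21.31^2 * 0.18 = 81.7409

81.7409 m/s^2


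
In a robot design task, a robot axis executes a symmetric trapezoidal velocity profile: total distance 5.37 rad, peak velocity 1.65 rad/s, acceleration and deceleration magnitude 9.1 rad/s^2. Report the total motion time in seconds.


t_acc = v/a = 1.65/9.1 = 0.181319 s
d_acc = v^2/(2a) = 0.149588 rad (each ramp)
d_cruise = 5.37 - 2*0.149588 = 5.070824 rad
t_cruise = 5.070824/1.65 = 3.073227 s
t_total = 2*0.181319 + 3.073227 = 3.4359

3.4359 s


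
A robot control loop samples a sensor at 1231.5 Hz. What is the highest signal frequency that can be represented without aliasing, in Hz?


f_max = f_s/2 = 1231.5/2 = 615.7500

615.7500 Hz


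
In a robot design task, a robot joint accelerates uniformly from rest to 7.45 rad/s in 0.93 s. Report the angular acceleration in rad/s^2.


alpha = delta_omega / t = 7.45 / 0.93 = 8.0108

8.0108 rad/s^2


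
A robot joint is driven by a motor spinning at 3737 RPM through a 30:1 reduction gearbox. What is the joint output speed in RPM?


omega_joint = omega_motor / N = 3737 / 30 = 124.5667

124.5667 RPM


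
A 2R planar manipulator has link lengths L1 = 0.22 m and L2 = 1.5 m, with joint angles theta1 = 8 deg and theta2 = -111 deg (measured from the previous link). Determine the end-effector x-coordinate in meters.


x = L1*cos(th1) + L2*cos(th1+th2) = 0.22*cos(8 deg) + 1.5*cos(-103 deg) = -0.1196

-0.1196 m


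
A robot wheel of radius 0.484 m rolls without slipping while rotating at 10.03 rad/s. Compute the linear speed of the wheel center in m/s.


v = omega * r = 10.03 * 0.484 = 4.8545

4.8545 m/s


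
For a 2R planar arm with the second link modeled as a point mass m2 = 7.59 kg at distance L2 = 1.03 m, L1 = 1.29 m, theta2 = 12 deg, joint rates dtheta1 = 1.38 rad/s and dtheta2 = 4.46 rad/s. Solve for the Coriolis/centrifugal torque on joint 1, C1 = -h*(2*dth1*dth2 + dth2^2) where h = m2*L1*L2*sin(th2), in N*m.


h = m2*L1*L2*sin(th2) = 7.59*1.29*1.03*sin(12 deg) = 2.096755
C1 = -h*(2*1.38*4.46 + 4.46^2) = -2.096755*32.2012 = -67.5180

-67.5180 N*m


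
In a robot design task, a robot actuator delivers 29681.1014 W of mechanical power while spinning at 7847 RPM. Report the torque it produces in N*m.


omega = 7847 * 2*pi/60 = 821.735918 rad/s
tau = P / omega = 29681.1014 / 821.735918 = 36.1200

36.1200 N*m


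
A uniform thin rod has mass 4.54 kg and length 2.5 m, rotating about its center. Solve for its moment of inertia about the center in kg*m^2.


I = (1/12)*m*L^2 = (1/12)*4.54*2.5^2 = 2.3646

2.3646 kg*m^2


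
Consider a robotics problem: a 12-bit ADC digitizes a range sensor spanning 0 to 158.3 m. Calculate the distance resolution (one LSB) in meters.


res = range / 2^n = 158.3/2^12 = 158.3/4096 = 0.0386

0.0386 m


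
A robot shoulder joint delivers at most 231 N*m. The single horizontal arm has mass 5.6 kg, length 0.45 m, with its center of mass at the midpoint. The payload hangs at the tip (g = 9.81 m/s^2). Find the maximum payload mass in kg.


tau_arm = m_arm*g*(L/2) = 5.6*9.81*0.45/2 = 12.3606 N*m
tau_payload = tau_max - tau_arm = 231 - 12.3606 = 218.6394
m_payload = tau_payload / (g*L) = 218.6394 / (9.81*0.45) = 49.5276

49.5276 kg


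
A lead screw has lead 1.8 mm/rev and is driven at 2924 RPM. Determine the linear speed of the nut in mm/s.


v = lead * (RPM/60) = 1.8*2924/60 = 87.7200

87.7200 mm/s


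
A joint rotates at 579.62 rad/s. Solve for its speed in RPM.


RPM = 579.62 * 60/(2*pi) = 5534.9633

5534.9633 RPM


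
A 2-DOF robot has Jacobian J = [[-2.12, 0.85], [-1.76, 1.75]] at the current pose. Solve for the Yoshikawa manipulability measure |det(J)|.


det(J) = -2.12*1.75 - (0.85)*(-1.76) = -2.2140
|det(J)| = 2.2140

2.2140


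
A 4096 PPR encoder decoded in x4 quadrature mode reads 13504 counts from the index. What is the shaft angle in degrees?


angle = counts * 360 / (PPR*4) = 13504 * 360 / 16384 = 296.7188

296.7188 degrees


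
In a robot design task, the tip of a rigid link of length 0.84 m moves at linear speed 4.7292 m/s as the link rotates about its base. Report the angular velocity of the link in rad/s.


omega = v / L = 4.7292 / 0.84 = 5.6300

5.6300 rad/s


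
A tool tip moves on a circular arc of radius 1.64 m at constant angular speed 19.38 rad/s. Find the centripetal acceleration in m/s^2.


a_c = omega^2 * r = 19.38^2 * 1.64 = 615.9584

615.9584 m/s^2


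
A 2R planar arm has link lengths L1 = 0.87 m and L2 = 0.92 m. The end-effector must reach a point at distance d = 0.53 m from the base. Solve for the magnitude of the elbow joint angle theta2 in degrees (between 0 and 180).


cos(th2) = (d^2 - L1^2 - L2^2)/(2*L1*L2) = (0.53^2 - 0.87^2 - 0.92^2)/(2*0.87*0.92) = -0.82608696
th2 = acos(-0.82608696) = 145.6988 deg

145.6988 degrees


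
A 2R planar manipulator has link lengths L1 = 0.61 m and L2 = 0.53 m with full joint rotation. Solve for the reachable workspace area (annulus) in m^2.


r_max = L1 + L2 = 1.1400, r_min = |L1 - L2| = 0.0800
A = pi*(r_max^2 - r_min^2) = pi*(1.2996 - 0.0064) = 4.0627

4.0627 m^2


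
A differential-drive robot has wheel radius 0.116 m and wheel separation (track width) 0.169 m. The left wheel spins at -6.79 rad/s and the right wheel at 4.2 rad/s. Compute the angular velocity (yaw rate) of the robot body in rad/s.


omega = r*(wR - wL)/L = 0.116*(4.2 - (-6.79))/0.169 = 7.5434

7.5434 rad/s


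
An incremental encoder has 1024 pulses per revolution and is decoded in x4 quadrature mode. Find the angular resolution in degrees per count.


resolution = 360 / (PPR * 4) = 360 / 4096 = 0.0879

0.0879 degrees


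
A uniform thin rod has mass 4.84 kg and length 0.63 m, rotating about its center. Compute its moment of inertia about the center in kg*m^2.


I = (1/12)*m*L^2 = (1/12)*4.84*0.63^2 = 0.1601

0.1601 kg*m^2


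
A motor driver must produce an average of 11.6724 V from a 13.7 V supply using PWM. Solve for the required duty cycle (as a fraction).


D = V_avg/V_supply = 11.6724/13.7 = 0.8520

0.8520


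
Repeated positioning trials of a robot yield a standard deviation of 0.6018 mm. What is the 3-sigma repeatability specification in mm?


repeatability = 3*sigma = 3*0.6018 = 1.8054

1.8054 mm


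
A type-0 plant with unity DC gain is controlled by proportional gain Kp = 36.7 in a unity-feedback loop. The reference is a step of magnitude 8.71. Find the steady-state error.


e_ss = R/(1 + Kp) = 8.71/(1 + 36.7) = 8.71/37.7000 = 0.2310

0.2310


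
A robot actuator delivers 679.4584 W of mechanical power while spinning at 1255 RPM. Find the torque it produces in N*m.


omega = 1255 * 2*pi/60 = 131.423293 rad/s
tau = P / omega = 679.4584 / 131.423293 = 5.1700

5.1700 N*m


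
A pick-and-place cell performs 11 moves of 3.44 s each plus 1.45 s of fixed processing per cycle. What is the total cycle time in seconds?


T = 11*3.44 + 1.45 = 39.2900

39.2900 s


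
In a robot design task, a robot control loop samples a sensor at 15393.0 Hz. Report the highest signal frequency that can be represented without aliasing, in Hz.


f_max = f_s/2 = 15393.0/2 = 7696.5000

7696.5000 Hz


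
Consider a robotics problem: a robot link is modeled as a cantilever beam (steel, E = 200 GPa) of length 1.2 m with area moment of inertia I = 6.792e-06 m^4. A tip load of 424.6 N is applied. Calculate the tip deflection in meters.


delta = F*L^3/(3*E*I) = 424.6*1.2^3/(3*2.000e+11*6.792e-06)
      = 733.7088/4075200 = 1.8004e-04

1.8004e-04 m


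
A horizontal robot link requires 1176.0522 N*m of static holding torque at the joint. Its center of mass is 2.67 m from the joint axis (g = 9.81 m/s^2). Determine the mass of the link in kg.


m = tau / (g*L) = 1176.0522 / (9.81 * 2.67) = 44.9000

44.9000 kg


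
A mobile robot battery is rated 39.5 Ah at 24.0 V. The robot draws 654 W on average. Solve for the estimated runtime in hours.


E = 39.5*24.0 = 948.0000 Wh
t = E/P = 948.0000/654 = 1.4495

1.4495 hours


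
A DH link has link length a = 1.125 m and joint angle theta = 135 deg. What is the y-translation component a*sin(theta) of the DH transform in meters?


a*sin(theta) = 1.125*sin(135 deg) = 0.7955

0.7955 m


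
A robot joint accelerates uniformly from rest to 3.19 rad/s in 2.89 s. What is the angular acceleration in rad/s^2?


alpha = delta_omega / t = 3.19 / 2.89 = 1.1038

1.1038 rad/s^2


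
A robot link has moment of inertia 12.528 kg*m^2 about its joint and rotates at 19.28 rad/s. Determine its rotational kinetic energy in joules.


KE = (1/2)*I*omega^2 = 0.5*12.528*19.28^2 = 2328.4441

2328.4441 J


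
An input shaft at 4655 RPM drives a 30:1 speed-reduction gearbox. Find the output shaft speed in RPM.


omega_out = omega_in / N = 4655 / 30 = 155.1667

155.1667 RPM


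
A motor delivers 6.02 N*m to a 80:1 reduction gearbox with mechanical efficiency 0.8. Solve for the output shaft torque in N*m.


tau_out = tau_in * N * eta = 6.02 * 80 * 0.8 = 385.2800

385.2800 N*m


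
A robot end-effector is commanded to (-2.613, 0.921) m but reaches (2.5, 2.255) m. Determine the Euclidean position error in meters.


dx = 2.5 - (-2.613) = 5.1130, dy = 2.255 - (0.921) = 1.3340
err = sqrt(26.142769 + 1.779556) = 5.2842

5.2842 m


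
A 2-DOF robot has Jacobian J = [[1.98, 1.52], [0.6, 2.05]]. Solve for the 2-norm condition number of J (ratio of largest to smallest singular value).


JJ^T eigenvalues: trace(JJ^T) = 10.7933, det(JJ^T) = det(J)^2 = 9.90360900
s_max^2 = (10.7933 + sqrt(76.88088889))/2 = 9.78073739
s_min^2 = (10.7933 - sqrt(76.88088889))/2 = 1.01256261
kappa = s_max/s_min = sqrt(9.78073739/1.01256261) = 3.1080

3.1080


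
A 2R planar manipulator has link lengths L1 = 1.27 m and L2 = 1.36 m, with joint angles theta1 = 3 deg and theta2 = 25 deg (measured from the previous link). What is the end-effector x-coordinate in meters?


x = L1*cos(th1) + L2*cos(th1+th2) = 1.27*cos(3 deg) + 1.36*cos(28 deg) = 2.4691

2.4691 m


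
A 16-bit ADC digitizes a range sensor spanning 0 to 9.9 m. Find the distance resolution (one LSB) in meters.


res = range / 2^n = 9.9/2^16 = 9.9/65536 = 1.5106e-04

1.5106e-04 m


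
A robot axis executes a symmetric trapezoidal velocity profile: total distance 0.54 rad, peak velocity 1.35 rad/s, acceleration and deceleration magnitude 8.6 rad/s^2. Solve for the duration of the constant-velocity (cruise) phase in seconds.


t_acc = v/a = 0.156977 s, d_acc = v^2/(2a) = 0.105959 rad each
d_cruise = 0.54 - 2*0.105959 = 0.328082 rad
t_cruise = d_cruise/v = 0.328082/1.35 = 0.2430

0.2430 s


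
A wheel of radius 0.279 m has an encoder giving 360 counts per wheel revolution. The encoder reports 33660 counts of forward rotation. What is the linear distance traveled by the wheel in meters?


revs = 33660/360 = 93.500000
d = revs * 2*pi*r = 93.500000 * 2*pi*0.279 = 163.9063

163.9063 m


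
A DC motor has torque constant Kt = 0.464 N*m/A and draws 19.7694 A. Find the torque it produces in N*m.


tau = Kt * I = 0.464*19.7694 = 9.1730

9.1730 N*m


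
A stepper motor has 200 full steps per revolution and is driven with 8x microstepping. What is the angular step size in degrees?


step = 360/(200*8) = 360/1600 = 0.2250

0.2250 degrees


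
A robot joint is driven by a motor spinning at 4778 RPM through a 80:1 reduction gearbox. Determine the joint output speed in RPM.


omega_joint = omega_motor / N = 4778 / 80 = 59.7250

59.7250 RPM


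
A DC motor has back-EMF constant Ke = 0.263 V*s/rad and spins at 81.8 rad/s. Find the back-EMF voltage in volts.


V_emf = Ke * omega = 0.263*81.8 = 21.5134

21.5134 V


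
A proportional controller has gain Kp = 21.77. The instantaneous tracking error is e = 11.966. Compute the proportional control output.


u_P = Kp * e = 21.77 * 11.966 = 260.4998

260.4998


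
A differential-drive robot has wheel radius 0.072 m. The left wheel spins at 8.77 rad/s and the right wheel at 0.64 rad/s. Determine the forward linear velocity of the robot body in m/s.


v = r*(wR + wL)/2 = 0.072*(0.64 + 8.77)/2 = 0.3388

0.3388 m/s


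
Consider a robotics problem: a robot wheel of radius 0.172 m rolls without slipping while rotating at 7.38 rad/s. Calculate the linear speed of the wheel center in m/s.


v = omega * r = 7.38 * 0.172 = 1.2694

1.2694 m/s


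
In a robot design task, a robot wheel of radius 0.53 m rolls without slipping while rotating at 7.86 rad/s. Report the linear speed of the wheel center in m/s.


v = omega * r = 7.86 * 0.53 = 4.1658

4.1658 m/s


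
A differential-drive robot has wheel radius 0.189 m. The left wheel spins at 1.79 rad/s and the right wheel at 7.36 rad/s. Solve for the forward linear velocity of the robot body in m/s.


v = r*(wR + wL)/2 = 0.189*(7.36 + 1.79)/2 = 0.8647

0.8647 m/s


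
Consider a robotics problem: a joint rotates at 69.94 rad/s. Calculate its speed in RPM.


RPM = 69.94 * 60/(2*pi) = 667.8778

667.8778 RPM


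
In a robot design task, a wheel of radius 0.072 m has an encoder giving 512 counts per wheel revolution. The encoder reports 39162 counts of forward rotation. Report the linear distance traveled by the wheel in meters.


revs = 39162/512 = 76.488281
d = revs * 2*pi*r = 76.488281 * 2*pi*0.072 = 34.6025

34.6025 m


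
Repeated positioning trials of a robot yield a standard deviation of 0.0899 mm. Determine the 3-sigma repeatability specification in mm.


repeatability = 3*sigma = 3*0.0899 = 0.2697

0.2697 mm


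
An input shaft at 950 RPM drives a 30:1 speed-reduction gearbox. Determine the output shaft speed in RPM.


omega_out = omega_in / N = 950 / 30 = 31.6667

31.6667 RPM


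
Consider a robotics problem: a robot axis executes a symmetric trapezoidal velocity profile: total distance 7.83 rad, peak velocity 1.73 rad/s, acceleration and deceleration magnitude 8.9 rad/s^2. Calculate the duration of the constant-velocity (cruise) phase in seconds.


t_acc = v/a = 0.194382 s, d_acc = v^2/(2a) = 0.168140 rad each
d_cruise = 7.83 - 2*0.168140 = 7.493720 rad
t_cruise = d_cruise/v = 7.493720/1.73 = 4.3316

4.3316 s


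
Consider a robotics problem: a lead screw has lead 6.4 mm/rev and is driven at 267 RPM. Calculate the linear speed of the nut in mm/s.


v = lead * (RPM/60) = 6.4*267/60 = 28.4800

28.4800 mm/s


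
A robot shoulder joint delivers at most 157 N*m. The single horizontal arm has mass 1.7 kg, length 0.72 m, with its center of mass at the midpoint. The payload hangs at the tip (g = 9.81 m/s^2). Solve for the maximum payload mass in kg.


tau_arm = m_arm*g*(L/2) = 1.7*9.81*0.72/2 = 6.0037 N*m
tau_payload = tau_max - tau_arm = 157 - 6.0037 = 150.9963
m_payload = tau_payload / (g*L) = 150.9963 / (9.81*0.72) = 21.3779

21.3779 kg


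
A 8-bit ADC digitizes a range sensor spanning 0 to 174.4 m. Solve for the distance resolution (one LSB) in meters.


res = range / 2^n = 174.4/2^8 = 174.4/256 = 0.6813

0.6813 m


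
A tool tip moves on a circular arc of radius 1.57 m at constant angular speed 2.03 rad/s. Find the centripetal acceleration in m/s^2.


a_c = omega^2 * r = 2.03^2 * 1.57 = 6.4698

6.4698 m/s^2


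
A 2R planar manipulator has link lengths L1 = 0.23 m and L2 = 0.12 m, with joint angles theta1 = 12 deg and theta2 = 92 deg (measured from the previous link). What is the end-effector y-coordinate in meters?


y = L1*sin(th1) + L2*sin(th1+th2) = 0.23*sin(12 deg) + 0.12*sin(104 deg) = 0.1643

0.1643 m


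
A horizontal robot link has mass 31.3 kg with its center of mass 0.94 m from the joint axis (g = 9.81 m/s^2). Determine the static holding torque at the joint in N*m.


tau = m*g*L = 31.3 * 9.81 * 0.94 = 288.6298

288.6298 N*m


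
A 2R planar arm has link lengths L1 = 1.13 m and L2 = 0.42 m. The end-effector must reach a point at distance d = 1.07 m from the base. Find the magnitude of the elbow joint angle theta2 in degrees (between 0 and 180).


cos(th2) = (d^2 - L1^2 - L2^2)/(2*L1*L2) = (1.07^2 - 1.13^2 - 0.42^2)/(2*1.13*0.42) = -0.32490518
th2 = acos(-0.32490518) = 108.9598 deg

108.9598 degrees


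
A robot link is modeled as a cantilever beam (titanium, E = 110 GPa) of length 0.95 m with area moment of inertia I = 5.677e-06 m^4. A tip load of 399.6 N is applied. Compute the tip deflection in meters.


delta = F*L^3/(3*E*I) = 399.6*0.95^3/(3*1.100e+11*5.677e-06)
      = 342.60705/1873410 = 1.8288e-04

1.8288e-04 m


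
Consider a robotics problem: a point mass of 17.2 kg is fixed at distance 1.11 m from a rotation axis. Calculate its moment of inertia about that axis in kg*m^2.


I = m*r^2 = 17.2*1.11^2 = 21.1921

21.1921 kg*m^2
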